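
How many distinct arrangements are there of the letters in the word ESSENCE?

420

ESSENCE has 7 letters with E appearing 3 times and S appearing twice.
The number of distinct arrangements is 7!/(3!·2!) = 5040/12 = 420.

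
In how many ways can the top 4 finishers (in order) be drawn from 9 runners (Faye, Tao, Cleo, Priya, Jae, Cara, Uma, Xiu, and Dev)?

This is an ordered selection of 4 from 9: P(9,4).
That gives 9 × 8 × 7 × 6 = 3024.

3024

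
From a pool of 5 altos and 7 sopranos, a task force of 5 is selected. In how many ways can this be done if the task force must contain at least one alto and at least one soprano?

Unrestricted: C(12,5) = 792 ways to pick any 5 of the 12.
Subtract selections that omit an entire group: no altos → C(7,5) = 21; no sopranos → C(5,5) = 1.
Both groups omitted at once is impossible, so 792 − 22 = 770.

770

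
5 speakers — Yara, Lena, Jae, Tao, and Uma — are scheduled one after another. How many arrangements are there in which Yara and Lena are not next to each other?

There are 5! = 120 arrangements in all. If Yara and Lena are adjacent, merging them into one block gives 2·(4)! = 48 arrangements.
So 120 − 48 = 72 arrangements keep them apart.

72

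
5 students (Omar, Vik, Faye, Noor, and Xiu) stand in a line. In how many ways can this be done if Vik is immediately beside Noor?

Place the 3 others and the Vik-Noor pair as 4 objects in a line; the pair has 2 internal arrangements.
That gives 2 × 4! = 2 × 24 = 48.

48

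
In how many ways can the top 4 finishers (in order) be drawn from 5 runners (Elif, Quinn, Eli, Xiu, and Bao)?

120

There are 5 choices for 1st place, 4 for 2nd, and so on down to 2 for position 4.
That gives 5 × 4 × 3 × 2 = 120.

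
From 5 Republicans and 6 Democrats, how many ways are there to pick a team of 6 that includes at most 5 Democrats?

Split by how many Democrats are chosen (0 through 5).
Sum: C(6,0)·C(5,6) + C(6,1)·C(5,5) + C(6,2)·C(5,4) + C(6,3)·C(5,3) + C(6,4)·C(5,2) + C(6,5)·C(5,1) = 0 + 6 + 75 + 200 + 150 + 30 = 461.

461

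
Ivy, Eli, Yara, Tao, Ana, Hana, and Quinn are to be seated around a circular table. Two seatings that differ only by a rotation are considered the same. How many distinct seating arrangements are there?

720

Fix one person's seat to break rotational symmetry; the remaining 6 people can be arranged in (6)! = 720 ways.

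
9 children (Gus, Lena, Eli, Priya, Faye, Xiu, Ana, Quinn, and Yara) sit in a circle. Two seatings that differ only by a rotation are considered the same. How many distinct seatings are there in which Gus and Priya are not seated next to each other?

30240

All circular seatings of 9 people number (8)! = 40320.
Those with Gus next to Priya: fuse the pair into one unit and seat 8 units around a circle — 2·(7)! = 10080.
Subtracting, 40320 − 10080 = 30240.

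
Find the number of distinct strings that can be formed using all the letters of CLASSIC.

1260

Letter multiplicities in CLASSIC: A×1, C×2, I×1, L×1, S×2.
The number of distinct arrangements is 7!/(2!·2!) = 5040/4 = 1260.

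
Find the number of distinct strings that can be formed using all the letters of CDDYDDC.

105

CDDYDDC has 7 letters with C appearing twice and D appearing 4 times.
So there are 7! / (4!·2!) = 105 distinguishable arrangements.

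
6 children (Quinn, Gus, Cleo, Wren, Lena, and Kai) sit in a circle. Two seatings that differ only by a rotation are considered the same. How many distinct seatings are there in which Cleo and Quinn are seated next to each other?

Glue Cleo and Quinn into a block (2 internal orders). Seating 5 units around a circle gives (4)! arrangements.
So 2 × (4)! = 2 × 24 = 48.

48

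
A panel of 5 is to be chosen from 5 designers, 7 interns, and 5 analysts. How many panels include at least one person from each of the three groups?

4375

With no constraint there are C(17,5) = 6188 possible selections.
Subtract selections that omit an entire group: no designers → C(12,5) = 792; no interns → C(10,5) = 252; no analysts → C(12,5) = 792.
Add back selections omitting two groups (i.e. drawn from a single group): C(5,5) + C(7,5) + C(5,5) = 23.
By inclusion–exclusion: 6188 − 1836 + 23 = 4375.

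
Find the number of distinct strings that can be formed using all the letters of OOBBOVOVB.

1260

The 9 letters of OOBBOVOVB have repeats: B appearing 3 times, O appearing 4 times, and V appearing twice.
The number of distinct arrangements is 9!/(4!·3!·2!) = 362880/288 = 1260.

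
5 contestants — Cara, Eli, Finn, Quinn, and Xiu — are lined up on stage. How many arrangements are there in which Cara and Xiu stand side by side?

48

Place the 3 others and the Cara-Xiu pair as 4 objects in a line; the pair has 2 internal arrangements.
That gives 2 × 4! = 2 × 24 = 48.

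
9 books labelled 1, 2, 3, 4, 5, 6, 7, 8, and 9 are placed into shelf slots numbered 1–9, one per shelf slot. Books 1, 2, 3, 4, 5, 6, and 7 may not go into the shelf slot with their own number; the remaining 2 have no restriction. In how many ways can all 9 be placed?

165016

Let Aᵢ (for 1 ≤ i ≤ 7) be the placements that put book i in its forbidden shelf slot. Any j of these fix j positions, leaving (9−j)! ways to fill the rest, and there are C(7,j) ways to pick which j.
By inclusion–exclusion, the number of valid placements is Σ_{j=0}^{7} (−1)^j C(7,j)·(9−j)!.
Computing: 362880 − 282240 + 105840 − 25200 + 4200 − 504 + 42 − 2 = 165016.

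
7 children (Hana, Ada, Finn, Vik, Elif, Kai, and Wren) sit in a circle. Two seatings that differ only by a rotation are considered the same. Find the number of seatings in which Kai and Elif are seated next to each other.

Glue Kai and Elif into a block (2 internal orders). Seating 6 units around a circle gives (5)! arrangements.
So 2 × (5)! = 2 × 120 = 240.

240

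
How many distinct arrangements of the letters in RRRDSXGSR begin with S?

1680

With the first slot taken by S, it remains to arrange the other 8 letters (RRRDXGSR).
Those 8 letters have R appearing 4 times, giving (8)!/(4!) = 1680.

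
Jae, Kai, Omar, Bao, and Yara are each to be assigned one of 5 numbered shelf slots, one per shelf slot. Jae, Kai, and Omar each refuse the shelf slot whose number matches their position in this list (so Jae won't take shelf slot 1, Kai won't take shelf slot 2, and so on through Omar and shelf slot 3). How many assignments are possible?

Let Aᵢ (for i ∈ {1, 2, 3}) be the placements that put person i in their forbidden shelf slot. Any j of these fix j positions, leaving (5−j)! ways to fill the rest, and there are C(3,j) ways to pick which j.
By inclusion–exclusion, the number of valid placements is Σ_{j=0}^{3} (−1)^j C(3,j)·(5−j)!.
Computing: 120 − 72 + 18 − 2 = 64.

64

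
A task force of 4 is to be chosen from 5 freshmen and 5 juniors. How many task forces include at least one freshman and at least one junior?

Total 4-person selections from all 10: C(10,4) = 210.
Subtract selections that omit an entire group: no freshmen → C(5,4) = 5; no juniors → C(5,4) = 5.
Both groups omitted at once is impossible, so 210 − 10 = 200.

200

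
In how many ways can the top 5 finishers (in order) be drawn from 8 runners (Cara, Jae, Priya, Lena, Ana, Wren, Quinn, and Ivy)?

6720

There are 8 choices for 1st place, 7 for 2nd, and so on down to 4 for position 5.
That gives 8 × 7 × 6 × 5 × 4 = 6720.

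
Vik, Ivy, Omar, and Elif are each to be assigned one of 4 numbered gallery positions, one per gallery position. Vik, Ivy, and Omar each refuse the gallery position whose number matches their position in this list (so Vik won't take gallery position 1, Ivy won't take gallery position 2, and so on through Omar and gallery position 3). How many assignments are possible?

11

Let Aᵢ (for i ∈ {1, 2, 3}) be the placements that put person i in their forbidden gallery position. Any j of these fix j positions, leaving (4−j)! ways to fill the rest, and there are C(3,j) ways to pick which j.
By inclusion–exclusion, the number of valid placements is Σ_{j=0}^{3} (−1)^j C(3,j)·(4−j)!.
Computing: 24 − 18 + 6 − 1 = 11.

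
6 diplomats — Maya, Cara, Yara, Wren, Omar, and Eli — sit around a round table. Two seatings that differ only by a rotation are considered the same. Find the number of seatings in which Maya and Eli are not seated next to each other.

Without the restriction there are (5)! = 120 seatings.
Those with Maya next to Eli: fuse the pair into one unit and seat 5 units around a circle — 2·(4)! = 48.
Subtracting, 120 − 48 = 72.

72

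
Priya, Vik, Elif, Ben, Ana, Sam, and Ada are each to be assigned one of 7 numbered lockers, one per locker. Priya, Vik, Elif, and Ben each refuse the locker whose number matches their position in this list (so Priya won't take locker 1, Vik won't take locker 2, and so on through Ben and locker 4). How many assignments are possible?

2790

Let Aᵢ (for 1 ≤ i ≤ 4) be the placements that put person i in their forbidden locker. Any j of these fix j positions, leaving (7−j)! ways to fill the rest, and there are C(4,j) ways to pick which j.
By inclusion–exclusion, the number of valid placements is Σ_{j=0}^{4} (−1)^j C(4,j)·(7−j)!.
Computing: 5040 − 2880 + 720 − 96 + 6 = 2790.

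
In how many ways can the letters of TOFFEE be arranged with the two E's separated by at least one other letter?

Total arrangements of TOFFEE: 6!/(2!·2!) = 180.
If the two E's are adjacent, glue them into one block, leaving 5 items to arrange: (5)!/(2!) = 60 ways.
Subtracting, 180 − 60 = 120 arrangements keep the E's apart.

120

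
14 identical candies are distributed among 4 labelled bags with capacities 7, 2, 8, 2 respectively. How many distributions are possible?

Without the upper bounds there are C(17,3) = 680 ways to split 14 among 4 bags.
Subtract solutions that violate a single cap (substitute x_i' = x_i − (cap_i+1)): x_1 ≥ 8 gives C(9,3) = 84; x_2 ≥ 3 gives C(14,3) = 364; x_3 ≥ 9 gives C(8,3) = 56; x_4 ≥ 3 gives C(14,3) = 364. Together 868.
Add back pairs where two caps are both exceeded: 20 + 0 + 20 + 10 + 165 + 10 = 225.
Subtract triples: 0 + 1 + 0 + 0 = 1.
By inclusion–exclusion the count is 680 − 868 + 225 − 1 = 36.

36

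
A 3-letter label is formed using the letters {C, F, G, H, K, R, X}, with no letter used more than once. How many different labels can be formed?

Choose and order 3 of the 7 symbols: the first letter has 7 options, the next 6, then 5.
7 × 6 × 5 = 210.

210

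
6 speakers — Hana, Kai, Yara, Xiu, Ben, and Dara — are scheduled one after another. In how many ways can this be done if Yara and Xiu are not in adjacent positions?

480

There are 6! = 720 arrangements in all. If Yara and Xiu are adjacent, merging them into one block gives 2·(5)! = 240 arrangements.
So 720 − 240 = 480 arrangements keep them apart.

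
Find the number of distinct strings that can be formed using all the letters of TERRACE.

The 7 letters of TERRACE have repeats: E appearing twice and R appearing twice.
The number of distinct arrangements is 7!/(2!·2!) = 5040/4 = 1260.

1260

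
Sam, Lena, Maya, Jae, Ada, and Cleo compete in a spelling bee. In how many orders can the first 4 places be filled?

There are 6 choices for 1st place, 5 for 2nd, and so on down to 3 for position 4.
That gives 6 × 5 × 4 × 3 = 360.

360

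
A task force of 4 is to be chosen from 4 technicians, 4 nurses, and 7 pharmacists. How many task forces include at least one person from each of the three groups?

Unrestricted: C(15,4) = 1365 ways to pick any 4 of the 15.
Selections missing a whole group: no technicians → C(11,4) = 330; no nurses → C(11,4) = 330; no pharmacists → C(8,4) = 70.
Add back selections omitting two groups (i.e. drawn from a single group): C(4,4) + C(4,4) + C(7,4) = 37.
By inclusion–exclusion: 1365 − 730 + 37 = 672.

672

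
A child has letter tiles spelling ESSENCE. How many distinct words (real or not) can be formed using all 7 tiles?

The 7 letters of ESSENCE have repeats: E appearing 3 times and S appearing twice.
The number of distinct arrangements is 7!/(3!·2!) = 5040/12 = 420.

420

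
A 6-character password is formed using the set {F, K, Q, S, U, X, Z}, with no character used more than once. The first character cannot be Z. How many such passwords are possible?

4320

The first character has 7−1 = 6 choices (anything except Z).
The remaining 5 characters are filled from the other 6 symbols without repetition: 6 × 5 × 4 × 3 × 2 = 720.
Total: 6 × 720 = 4320.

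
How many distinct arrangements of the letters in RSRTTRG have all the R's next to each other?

60

Treat the 3 copies of R as a single block. The multiset to arrange is then {RRR, G, S, T, T}, 5 items in all.
That gives (5)!/(2!) = 60 arrangements.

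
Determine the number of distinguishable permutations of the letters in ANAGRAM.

Letter multiplicities in ANAGRAM: A×3, G×1, M×1, N×1, R×1.
Dividing 7! = 5040 by 3! = 6 for the repeated letters gives 840.

840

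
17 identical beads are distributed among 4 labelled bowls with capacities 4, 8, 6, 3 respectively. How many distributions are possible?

By stars and bars, unrestricted non-negative solutions to x_1+…+x_4 = 17 number C(17+3,3) = 1140.
Subtract solutions that violate a single cap (substitute x_i' = x_i − (cap_i+1)): x_1 ≥ 5 gives C(15,3) = 455; x_2 ≥ 9 gives C(11,3) = 165; x_3 ≥ 7 gives C(13,3) = 286; x_4 ≥ 4 gives C(16,3) = 560. Together 1466.
Add back pairs where two caps are both exceeded: 20 + 56 + 165 + 4 + 35 + 84 = 364.
Subtract triples: 0 + 0 + 4 + 0 = 4.
By inclusion–exclusion the count is 1140 − 1466 + 364 − 4 = 34.

34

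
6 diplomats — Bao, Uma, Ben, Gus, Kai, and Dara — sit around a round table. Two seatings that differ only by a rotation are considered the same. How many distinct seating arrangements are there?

120

Around a circle, 6 distinct people have 6!/6 = (5)! = 120 rotationally distinct seatings.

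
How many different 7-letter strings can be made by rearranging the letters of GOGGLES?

The 7 letters of GOGGLES have repeats: G appearing 3 times.
Dividing 7! = 5040 by 3! = 6 for the repeated letters gives 840.

840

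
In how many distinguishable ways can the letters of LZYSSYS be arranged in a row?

420

Letter multiplicities in LZYSSYS: L×1, S×3, Y×2, Z×1.
Dividing 7! = 5040 by 3!·2! = 12 for the repeated letters gives 420.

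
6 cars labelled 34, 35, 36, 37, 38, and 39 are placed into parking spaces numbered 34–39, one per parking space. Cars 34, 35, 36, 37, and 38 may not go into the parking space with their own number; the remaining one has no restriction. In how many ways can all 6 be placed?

Let Aᵢ (for 34 ≤ i ≤ 38) be the placements that put car i in its forbidden parking space. Any j of these fix j positions, leaving (6−j)! ways to fill the rest, and there are C(5,j) ways to pick which j.
By inclusion–exclusion, the number of valid placements is Σ_{j=0}^{5} (−1)^j C(5,j)·(6−j)!.
Computing: 720 − 600 + 240 − 60 + 10 − 1 = 309.

309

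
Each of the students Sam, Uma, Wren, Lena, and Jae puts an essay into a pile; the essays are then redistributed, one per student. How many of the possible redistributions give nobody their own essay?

This is the derangement count D_5: permutations of 5 items with no fixed point.
By inclusion–exclusion this is Σ_{j=0}^{5} (−1)^j C(5,j)·(5−j)!.
Computing: 120 − 120 + 60 − 20 + 5 − 1 = 44.

44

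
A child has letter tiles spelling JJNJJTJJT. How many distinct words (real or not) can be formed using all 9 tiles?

JJNJJTJJT has 9 letters with J appearing 6 times and T appearing twice.
So there are 9! / (6!·2!) = 252 distinguishable arrangements.

252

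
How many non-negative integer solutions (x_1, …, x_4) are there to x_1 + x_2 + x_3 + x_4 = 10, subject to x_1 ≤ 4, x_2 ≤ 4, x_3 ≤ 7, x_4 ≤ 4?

Without the upper bounds there are C(13,3) = 286 ways to split 10 among 4 variables.
Subtract solutions that violate a single cap (substitute x_i' = x_i − (cap_i+1)): x_1 ≥ 5 gives C(8,3) = 56; x_2 ≥ 5 gives C(8,3) = 56; x_3 ≥ 8 gives C(5,3) = 10; x_4 ≥ 5 gives C(8,3) = 56. Together 178.
Add back pairs where two caps are both exceeded: 1 + 0 + 1 + 0 + 1 + 0 = 3.
By inclusion–exclusion the count is 286 − 178 + 3 = 111.

111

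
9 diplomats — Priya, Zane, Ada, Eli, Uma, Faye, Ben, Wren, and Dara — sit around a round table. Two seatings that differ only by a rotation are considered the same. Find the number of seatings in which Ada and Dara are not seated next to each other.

Without the restriction there are (8)! = 40320 seatings.
Those with Ada next to Dara: fuse the pair into one unit and seat 8 units around a circle — 2·(7)! = 10080.
Subtracting, 40320 − 10080 = 30240.

30240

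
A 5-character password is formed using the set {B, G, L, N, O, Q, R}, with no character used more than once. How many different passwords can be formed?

2520

Choose and order 5 of the 7 symbols: the first character has 7 options, the next 6, and so on down to 3.
7 × 6 × 5 × 4 × 3 = 2520.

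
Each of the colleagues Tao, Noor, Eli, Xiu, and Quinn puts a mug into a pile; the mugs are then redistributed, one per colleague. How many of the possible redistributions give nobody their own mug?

44

Count assignments avoiding every fixed point. For any j of the 5 colleagues fixed to their own mug, the other 5−j can be arranged in (5−j)! ways.
By inclusion–exclusion this is Σ_{j=0}^{5} (−1)^j C(5,j)·(5−j)!.
Computing: 120 − 120 + 60 − 20 + 5 − 1 = 44.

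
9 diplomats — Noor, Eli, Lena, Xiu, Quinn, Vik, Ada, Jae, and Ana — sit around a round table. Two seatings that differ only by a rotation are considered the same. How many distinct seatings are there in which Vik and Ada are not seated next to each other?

All circular seatings of 9 people number (8)! = 40320.
Seatings with Vik beside Ada: treat them as a block with 2 internal orders, giving 2 × (7)! = 10080.
Subtracting, 40320 − 10080 = 30240.

30240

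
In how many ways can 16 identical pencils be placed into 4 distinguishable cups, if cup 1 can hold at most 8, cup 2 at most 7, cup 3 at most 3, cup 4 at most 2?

Ignoring the caps, the number of non-negative solutions to x_1+…+x_4 = 16 is C(19,3) = 969.
Subtract solutions that violate a single cap (substitute x_i' = x_i − (cap_i+1)): x_1 ≥ 9 gives C(10,3) = 120; x_2 ≥ 8 gives C(11,3) = 165; x_3 ≥ 4 gives C(15,3) = 455; x_4 ≥ 3 gives C(16,3) = 560. Together 1300.
Add back pairs where two caps are both exceeded: 0 + 20 + 35 + 35 + 56 + 220 = 366.
Subtract triples: 0 + 0 + 1 + 4 = 5.
By inclusion–exclusion the count is 969 − 1300 + 366 − 5 = 30.

30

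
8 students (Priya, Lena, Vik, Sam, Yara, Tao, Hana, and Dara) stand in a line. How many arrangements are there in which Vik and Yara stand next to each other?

10080

Place the 6 others and the Vik-Yara pair as 7 objects in a line; the pair has 2 internal arrangements.
So the count is 2·(7)! = 10080.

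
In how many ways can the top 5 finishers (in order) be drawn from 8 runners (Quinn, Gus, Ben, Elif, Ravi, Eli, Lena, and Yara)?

6720

There are 8 choices for 1st place, 7 for 2nd, and so on down to 4 for position 5.
That gives 8 × 7 × 6 × 5 × 4 = 6720.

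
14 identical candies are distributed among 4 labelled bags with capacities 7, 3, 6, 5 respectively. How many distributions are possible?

95

By stars and bars, unrestricted non-negative solutions to x_1+…+x_4 = 14 number C(14+3,3) = 680.
Subtract solutions that violate a single cap (substitute x_i' = x_i − (cap_i+1)): x_1 ≥ 8 gives C(9,3) = 84; x_2 ≥ 4 gives C(13,3) = 286; x_3 ≥ 7 gives C(10,3) = 120; x_4 ≥ 6 gives C(11,3) = 165. Together 655.
Add back pairs where two caps are both exceeded: 10 + 0 + 1 + 20 + 35 + 4 = 70.
By inclusion–exclusion the count is 680 − 655 + 70 = 95.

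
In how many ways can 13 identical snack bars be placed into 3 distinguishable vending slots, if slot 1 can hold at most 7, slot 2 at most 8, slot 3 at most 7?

Without the upper bounds there are C(15,2) = 105 ways to split 13 among 3 vending slots.
Subtract solutions that violate a single cap (substitute x_i' = x_i − (cap_i+1)): x_1 ≥ 8 gives C(7,2) = 21; x_2 ≥ 9 gives C(6,2) = 15; x_3 ≥ 8 gives C(7,2) = 21. Together 57.
No two caps can be exceeded simultaneously, so the pair terms are all 0.
By inclusion–exclusion the count is 105 − 57 + 0 = 48.

48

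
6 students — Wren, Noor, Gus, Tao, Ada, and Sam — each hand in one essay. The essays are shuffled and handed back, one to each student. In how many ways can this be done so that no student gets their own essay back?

Count assignments avoiding every fixed point. For any j of the 6 students fixed to their own essay, the other 6−j can be arranged in (6−j)! ways.
By inclusion–exclusion this is Σ_{j=0}^{6} (−1)^j C(6,j)·(6−j)!.
Computing: 720 − 720 + 360 − 120 + 30 − 6 + 1 = 265.

265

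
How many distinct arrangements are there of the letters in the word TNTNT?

10

The 5 letters of TNTNT have repeats: N appearing twice and T appearing 3 times.
The number of distinct arrangements is 5!/(3!·2!) = 120/12 = 10.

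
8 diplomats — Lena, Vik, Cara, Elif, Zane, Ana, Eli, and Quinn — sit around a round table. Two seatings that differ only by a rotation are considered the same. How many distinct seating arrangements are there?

5040

Seat Lena anywhere (absorbing the rotational symmetry), then permute the other 7: (7)! = 5040.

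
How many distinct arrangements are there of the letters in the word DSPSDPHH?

DSPSDPHH has 8 letters with D appearing twice, H appearing twice, P appearing twice, and S appearing twice.
The number of distinct arrangements is 8!/(2!·2!·2!·2!) = 40320/16 = 2520.

2520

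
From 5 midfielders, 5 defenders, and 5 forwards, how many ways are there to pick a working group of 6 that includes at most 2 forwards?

3570

Split by how many forwards are chosen (0 through 2).
Sum: C(5,0)·C(10,6) + C(5,1)·C(10,5) + C(5,2)·C(10,4) = 210 + 1260 + 2100 = 3570.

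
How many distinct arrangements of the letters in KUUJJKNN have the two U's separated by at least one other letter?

1890

There are 8!/(2!·2!·2!·2!) = 2520 arrangements of KUUJJKNN in total.
Arrangements with the U's together: treat UU as one letter, giving (7)!/(2!·2!·2!) = 630.
Hence 2520 − 630 = 1890.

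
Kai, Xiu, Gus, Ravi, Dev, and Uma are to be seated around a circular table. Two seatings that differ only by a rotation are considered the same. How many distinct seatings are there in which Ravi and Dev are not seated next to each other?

72

Without the restriction there are (5)! = 120 seatings.
Seatings with Ravi beside Dev: treat them as a block with 2 internal orders, giving 2 × (4)! = 48.
Subtracting, 120 − 48 = 72.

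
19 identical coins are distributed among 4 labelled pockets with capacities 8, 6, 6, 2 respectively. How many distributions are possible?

Without the upper bounds there are C(22,3) = 1540 ways to split 19 among 4 pockets.
Subtract solutions that violate a single cap (substitute x_i' = x_i − (cap_i+1)): x_1 ≥ 9 gives C(13,3) = 286; x_2 ≥ 7 gives C(15,3) = 455; x_3 ≥ 7 gives C(15,3) = 455; x_4 ≥ 3 gives C(19,3) = 969. Together 2165.
Add back pairs where two caps are both exceeded: 20 + 20 + 120 + 56 + 220 + 220 = 656.
Subtract triples: 0 + 1 + 1 + 10 = 12.
By inclusion–exclusion the count is 1540 − 2165 + 656 − 12 = 19.

19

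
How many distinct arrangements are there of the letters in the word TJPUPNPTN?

15120

TJPUPNPTN has 9 letters with N appearing twice, P appearing 3 times, and T appearing twice.
Dividing 9! = 362880 by 3!·2!·2! = 24 for the repeated letters gives 15120.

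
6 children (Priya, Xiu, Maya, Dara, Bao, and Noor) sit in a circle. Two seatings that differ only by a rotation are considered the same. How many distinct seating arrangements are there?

120

Around a circle, 6 distinct people have 6!/6 = (5)! = 120 rotationally distinct seatings.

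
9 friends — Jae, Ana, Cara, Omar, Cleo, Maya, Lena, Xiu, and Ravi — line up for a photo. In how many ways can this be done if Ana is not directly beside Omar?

There are 9! = 362880 arrangements in all. If Ana and Omar are adjacent, merging them into one block gives 2·(8)! = 80640 arrangements.
Complementary counting: 362880 − 80640 = 282240.

282240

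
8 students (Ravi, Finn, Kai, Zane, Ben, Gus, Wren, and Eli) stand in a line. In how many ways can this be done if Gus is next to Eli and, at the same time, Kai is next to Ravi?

Treat {Gus,Eli} as one block (2 orders) and {Kai,Ravi} as another (2 orders).
That leaves 6 units to arrange: 2 × 2 × 6! = 4 × 720 = 2880.

2880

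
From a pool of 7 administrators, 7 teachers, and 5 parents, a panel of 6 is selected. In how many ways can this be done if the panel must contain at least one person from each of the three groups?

22295

With no constraint there are C(19,6) = 27132 possible selections.
Subtract selections that omit an entire group: no administrators → C(12,6) = 924; no teachers → C(12,6) = 924; no parents → C(14,6) = 3003.
Add back selections omitting two groups (i.e. drawn from a single group): C(7,6) + C(7,6) + C(5,6) = 14.
By inclusion–exclusion: 27132 − 4851 + 14 = 22295.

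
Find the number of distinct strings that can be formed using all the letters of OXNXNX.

60

The 6 letters of OXNXNX have repeats: N appearing twice and X appearing 3 times.
Dividing 6! = 720 by 3!·2! = 12 for the repeated letters gives 60.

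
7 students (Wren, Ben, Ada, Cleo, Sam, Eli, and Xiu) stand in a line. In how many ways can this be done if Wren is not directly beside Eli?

Of the 7! = 5040 arrangements, those with Wren and Eli adjacent number 2 × 6! = 1440 (treat the pair as a block with 2 internal orders).
So 5040 − 1440 = 3600 arrangements keep them apart.

3600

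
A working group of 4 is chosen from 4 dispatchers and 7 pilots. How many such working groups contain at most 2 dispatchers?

301

Split by how many dispatchers are chosen (0 through 2).
Sum: C(4,0)·C(7,4) + C(4,1)·C(7,3) + C(4,2)·C(7,2) = 35 + 140 + 126 = 301.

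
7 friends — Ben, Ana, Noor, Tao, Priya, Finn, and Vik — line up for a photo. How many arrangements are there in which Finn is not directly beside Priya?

There are 7! = 5040 arrangements in all. If Finn and Priya are adjacent, merging them into one block gives 2·(6)! = 1440 arrangements.
Complementary counting: 5040 − 1440 = 3600.

3600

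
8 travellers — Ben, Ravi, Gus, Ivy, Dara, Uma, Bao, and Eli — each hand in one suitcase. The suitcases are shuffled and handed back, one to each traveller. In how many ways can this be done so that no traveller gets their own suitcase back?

14833

Count assignments avoiding every fixed point. For any j of the 8 travellers fixed to their own suitcase, the other 8−j can be arranged in (8−j)! ways.
By inclusion–exclusion this is Σ_{j=0}^{8} (−1)^j C(8,j)·(8−j)!.
Computing: 40320 − 40320 + 20160 − 6720 + 1680 − 336 + 56 − 8 + 1 = 14833.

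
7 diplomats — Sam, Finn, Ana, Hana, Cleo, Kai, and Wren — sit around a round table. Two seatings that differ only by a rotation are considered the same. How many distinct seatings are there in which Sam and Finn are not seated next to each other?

480

All circular seatings of 7 people number (6)! = 720.
Seatings with Sam beside Finn: treat them as a block with 2 internal orders, giving 2 × (5)! = 240.
Subtracting, 720 − 240 = 480.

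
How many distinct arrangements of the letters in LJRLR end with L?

12

With the last slot taken by L, it remains to arrange the other 4 letters (JRLR).
Those 4 letters have R appearing twice, giving (4)!/(2!) = 12.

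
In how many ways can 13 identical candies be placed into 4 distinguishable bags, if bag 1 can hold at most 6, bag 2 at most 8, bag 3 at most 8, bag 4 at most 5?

Without the upper bounds there are C(16,3) = 560 ways to split 13 among 4 bags.
Subtract solutions that violate a single cap (substitute x_i' = x_i − (cap_i+1)): x_1 ≥ 7 gives C(9,3) = 84; x_2 ≥ 9 gives C(7,3) = 35; x_3 ≥ 9 gives C(7,3) = 35; x_4 ≥ 6 gives C(10,3) = 120. Together 274.
Add back pairs where two caps are both exceeded: 0 + 0 + 1 + 0 + 0 + 0 = 1.
By inclusion–exclusion the count is 560 − 274 + 1 = 287.

287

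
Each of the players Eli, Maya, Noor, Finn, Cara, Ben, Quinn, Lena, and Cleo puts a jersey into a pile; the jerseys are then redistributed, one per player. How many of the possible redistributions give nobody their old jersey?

This is the derangement count D_9: permutations of 9 items with no fixed point.
By inclusion–exclusion this is Σ_{j=0}^{9} (−1)^j C(9,j)·(9−j)!.
Computing: 362880 − 362880 + 181440 − 60480 + 15120 − 3024 + 504 − 72 + 9 − 1 = 133496.

133496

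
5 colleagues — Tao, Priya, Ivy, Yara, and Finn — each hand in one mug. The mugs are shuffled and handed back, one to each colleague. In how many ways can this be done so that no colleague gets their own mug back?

Let Aᵢ be the assignments in which colleague i gets their own mug. We want the size of the complement of A₁∪…∪A_5.
By inclusion–exclusion this is Σ_{j=0}^{5} (−1)^j C(5,j)·(5−j)!.
Computing: 120 − 120 + 60 − 20 + 5 − 1 = 44.

44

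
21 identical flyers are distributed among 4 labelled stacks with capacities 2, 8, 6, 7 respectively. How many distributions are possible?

10

Ignoring the caps, the number of non-negative solutions to x_1+…+x_4 = 21 is C(24,3) = 2024.
Subtract solutions that violate a single cap (substitute x_i' = x_i − (cap_i+1)): x_1 ≥ 3 gives C(21,3) = 1330; x_2 ≥ 9 gives C(15,3) = 455; x_3 ≥ 7 gives C(17,3) = 680; x_4 ≥ 8 gives C(16,3) = 560. Together 3025.
Add back pairs where two caps are both exceeded: 220 + 364 + 286 + 56 + 35 + 84 = 1045.
Subtract triples: 10 + 4 + 20 + 0 = 34.
By inclusion–exclusion the count is 2024 − 3025 + 1045 − 34 = 10.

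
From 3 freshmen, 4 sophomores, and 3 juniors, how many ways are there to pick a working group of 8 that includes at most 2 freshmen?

24

Split by how many freshmen are chosen (0 through 2).
Sum: C(3,0)·C(7,8) + C(3,1)·C(7,7) + C(3,2)·C(7,6) = 0 + 3 + 21 = 24.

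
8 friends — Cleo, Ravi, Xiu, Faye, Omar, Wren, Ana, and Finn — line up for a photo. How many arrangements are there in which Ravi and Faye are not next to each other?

30240

Of the 8! = 40320 arrangements, those with Ravi and Faye adjacent number 2 × 7! = 10080 (treat the pair as a block with 2 internal orders).
So 40320 − 10080 = 30240 arrangements keep them apart.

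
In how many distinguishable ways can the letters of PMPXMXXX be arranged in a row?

The 8 letters of PMPXMXXX have repeats: M appearing twice, P appearing twice, and X appearing 4 times.
So there are 8! / (4!·2!·2!) = 420 distinguishable arrangements.

420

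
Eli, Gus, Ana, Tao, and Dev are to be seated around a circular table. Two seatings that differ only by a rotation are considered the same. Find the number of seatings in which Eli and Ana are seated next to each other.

Glue Eli and Ana into a block (2 internal orders). Seating 4 units around a circle gives (3)! arrangements.
So 2 × (3)! = 2 × 6 = 12.

12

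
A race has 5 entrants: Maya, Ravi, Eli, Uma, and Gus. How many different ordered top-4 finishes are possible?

120

This is an ordered selection of 4 from 5: P(5,4).
That gives 5 × 4 × 3 × 2 = 120.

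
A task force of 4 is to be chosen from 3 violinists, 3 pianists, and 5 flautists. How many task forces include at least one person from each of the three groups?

180

Total 4-person selections from all 11: C(11,4) = 330.
Selections missing a whole group: no violinists → C(8,4) = 70; no pianists → C(8,4) = 70; no flautists → C(6,4) = 15.
Add back selections omitting two groups (i.e. drawn from a single group): C(3,4) + C(3,4) + C(5,4) = 5.
By inclusion–exclusion: 330 − 155 + 5 = 180.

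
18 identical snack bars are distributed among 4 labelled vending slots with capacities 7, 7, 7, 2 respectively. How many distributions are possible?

Without the upper bounds there are C(21,3) = 1330 ways to split 18 among 4 vending slots.
Subtract solutions that violate a single cap (substitute x_i' = x_i − (cap_i+1)): x_1 ≥ 8 gives C(13,3) = 286; x_2 ≥ 8 gives C(13,3) = 286; x_3 ≥ 8 gives C(13,3) = 286; x_4 ≥ 3 gives C(18,3) = 816. Together 1674.
Add back pairs where two caps are both exceeded: 10 + 10 + 120 + 10 + 120 + 120 = 390.
By inclusion–exclusion the count is 1330 − 1674 + 390 = 46.

46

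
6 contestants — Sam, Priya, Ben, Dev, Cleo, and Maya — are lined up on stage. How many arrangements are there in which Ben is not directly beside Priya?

Of the 6! = 720 arrangements, those with Ben and Priya adjacent number 2 × 5! = 240 (treat the pair as a block with 2 internal orders).
Complementary counting: 720 − 240 = 480.

480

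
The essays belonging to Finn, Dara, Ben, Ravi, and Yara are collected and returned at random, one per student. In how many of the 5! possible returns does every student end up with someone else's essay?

Let Aᵢ be the assignments in which student i gets their own essay. We want the size of the complement of A₁∪…∪A_5.
By inclusion–exclusion this is Σ_{j=0}^{5} (−1)^j C(5,j)·(5−j)!.
Computing: 120 − 120 + 60 − 20 + 5 − 1 = 44.

44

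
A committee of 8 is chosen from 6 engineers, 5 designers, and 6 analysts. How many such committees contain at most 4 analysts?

23265

Split by how many analysts are chosen (0 through 4).
Sum: C(6,0)·C(11,8) + C(6,1)·C(11,7) + C(6,2)·C(11,6) + C(6,3)·C(11,5) + C(6,4)·C(11,4) = 165 + 1980 + 6930 + 9240 + 4950 = 23265.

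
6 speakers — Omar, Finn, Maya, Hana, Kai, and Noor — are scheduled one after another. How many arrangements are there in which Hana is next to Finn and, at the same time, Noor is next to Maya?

96

Treat {Hana,Finn} as one block (2 orders) and {Noor,Maya} as another (2 orders).
That leaves 4 units to arrange: 2 × 2 × 4! = 4 × 24 = 96.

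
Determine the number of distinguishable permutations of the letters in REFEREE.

The 7 letters of REFEREE have repeats: E appearing 4 times and R appearing twice.
So there are 7! / (4!·2!) = 105 distinguishable arrangements.

105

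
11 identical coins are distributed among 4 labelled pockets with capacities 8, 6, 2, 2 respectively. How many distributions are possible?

53

Without the upper bounds there are C(14,3) = 364 ways to split 11 among 4 pockets.
Subtract solutions that violate a single cap (substitute x_i' = x_i − (cap_i+1)): x_1 ≥ 9 gives C(5,3) = 10; x_2 ≥ 7 gives C(7,3) = 35; x_3 ≥ 3 gives C(11,3) = 165; x_4 ≥ 3 gives C(11,3) = 165. Together 375.
Add back pairs where two caps are both exceeded: 0 + 0 + 0 + 4 + 4 + 56 = 64.
By inclusion–exclusion the count is 364 − 375 + 64 = 53.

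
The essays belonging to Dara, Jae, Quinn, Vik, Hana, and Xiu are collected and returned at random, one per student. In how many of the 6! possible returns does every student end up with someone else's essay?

265

Count assignments avoiding every fixed point. For any j of the 6 students fixed to their own essay, the other 6−j can be arranged in (6−j)! ways.
By inclusion–exclusion this is Σ_{j=0}^{6} (−1)^j C(6,j)·(6−j)!.
Computing: 720 − 720 + 360 − 120 + 30 − 6 + 1 = 265.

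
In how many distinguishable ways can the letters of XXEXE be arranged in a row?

10

XXEXE has 5 letters with E appearing twice and X appearing 3 times.
So there are 5! / (3!·2!) = 10 distinguishable arrangements.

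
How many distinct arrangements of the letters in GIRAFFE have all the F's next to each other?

Treat the 2 copies of F as a single block. The multiset to arrange is then {FF, A, E, G, I, R}, 6 items in all.
All 6 items are distinct, so there are (6)! = 720 arrangements.

720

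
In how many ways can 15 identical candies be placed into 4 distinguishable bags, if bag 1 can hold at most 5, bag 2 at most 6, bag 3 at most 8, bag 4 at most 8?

By stars and bars, unrestricted non-negative solutions to x_1+…+x_4 = 15 number C(15+3,3) = 816.
Subtract solutions that violate a single cap (substitute x_i' = x_i − (cap_i+1)): x_1 ≥ 6 gives C(12,3) = 220; x_2 ≥ 7 gives C(11,3) = 165; x_3 ≥ 9 gives C(9,3) = 84; x_4 ≥ 9 gives C(9,3) = 84. Together 553.
Add back pairs where two caps are both exceeded: 10 + 1 + 1 + 0 + 0 + 0 = 12.
By inclusion–exclusion the count is 816 − 553 + 12 = 275.

275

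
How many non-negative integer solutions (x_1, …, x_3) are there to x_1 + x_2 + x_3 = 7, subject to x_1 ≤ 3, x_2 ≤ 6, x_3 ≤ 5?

22

Ignoring the caps, the number of non-negative solutions to x_1+…+x_3 = 7 is C(9,2) = 36.
Subtract solutions that violate a single cap (substitute x_i' = x_i − (cap_i+1)): x_1 ≥ 4 gives C(5,2) = 10; x_2 ≥ 7 gives C(2,2) = 1; x_3 ≥ 6 gives C(3,2) = 3. Together 14.
No two caps can be exceeded simultaneously, so the pair terms are all 0.
By inclusion–exclusion the count is 36 − 14 + 0 = 22.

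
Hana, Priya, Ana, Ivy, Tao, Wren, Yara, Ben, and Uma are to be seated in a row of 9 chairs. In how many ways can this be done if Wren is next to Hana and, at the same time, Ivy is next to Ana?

20160

Treat {Wren,Hana} as one block (2 orders) and {Ivy,Ana} as another (2 orders).
That leaves 7 units to arrange: 2 × 2 × 7! = 4 × 5040 = 20160.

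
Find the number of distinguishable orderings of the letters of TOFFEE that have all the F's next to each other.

60

Treat the 2 copies of F as a single block. The multiset to arrange is then {FF, E, E, O, T}, 5 items in all.
That gives (5)!/(2!) = 60 arrangements.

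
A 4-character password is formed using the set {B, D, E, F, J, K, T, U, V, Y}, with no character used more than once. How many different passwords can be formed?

Choose and order 4 of the 10 symbols: the first character has 10 options, the next 9, then 8, 7.
That product is 10 × 9 × 8 × 7 = 5040.

5040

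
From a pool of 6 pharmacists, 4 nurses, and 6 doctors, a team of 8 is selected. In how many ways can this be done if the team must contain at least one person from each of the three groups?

Total 8-person selections from all 16: C(16,8) = 12870.
Selections missing a whole group: no pharmacists → C(10,8) = 45; no nurses → C(12,8) = 495; no doctors → C(10,8) = 45.
Add back selections omitting two groups (i.e. drawn from a single group): C(6,8) + C(4,8) + C(6,8) = 0.
By inclusion–exclusion: 12870 − 585 + 0 = 12285.

12285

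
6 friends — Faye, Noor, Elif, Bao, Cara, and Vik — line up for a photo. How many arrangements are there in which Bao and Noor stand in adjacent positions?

Place the 4 others and the Bao-Noor pair as 5 objects in a line; the pair has 2 internal arrangements.
So the count is 2·(5)! = 240.

240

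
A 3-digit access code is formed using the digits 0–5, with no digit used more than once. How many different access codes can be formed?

Choose and order 3 of the 6 symbols: the first digit has 6 options, the next 5, then 4.
That product is 6 × 5 × 4 = 120.

120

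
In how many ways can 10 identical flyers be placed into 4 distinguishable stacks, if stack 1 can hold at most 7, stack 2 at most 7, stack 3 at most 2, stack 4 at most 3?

82

Without the upper bounds there are C(13,3) = 286 ways to split 10 among 4 stacks.
Subtract solutions that violate a single cap (substitute x_i' = x_i − (cap_i+1)): x_1 ≥ 8 gives C(5,3) = 10; x_2 ≥ 8 gives C(5,3) = 10; x_3 ≥ 3 gives C(10,3) = 120; x_4 ≥ 4 gives C(9,3) = 84. Together 224.
Add back pairs where two caps are both exceeded: 0 + 0 + 0 + 0 + 0 + 20 = 20.
By inclusion–exclusion the count is 286 − 224 + 20 = 82.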